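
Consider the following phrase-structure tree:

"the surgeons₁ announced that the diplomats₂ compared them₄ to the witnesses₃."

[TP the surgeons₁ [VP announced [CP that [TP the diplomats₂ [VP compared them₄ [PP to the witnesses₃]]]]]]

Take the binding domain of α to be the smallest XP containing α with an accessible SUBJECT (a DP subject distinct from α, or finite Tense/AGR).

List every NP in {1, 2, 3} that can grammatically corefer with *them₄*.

*them* is a pronoun, so Principle B applies: it must be free in its binding domain.
Binding domain of *them₄*: the embedded TP, whose subject is the diplomats₂.
*the surgeons₁* c-commands the pronoun but from outside its binding domain, and is not c-commanded by it → coindexation permitted.
*the diplomats₂* c-commands the pronoun within its binding domain → coindexation would violate Principle B.
*the witnesses₃*: the pronoun c-commands this R-expression → coindexation would violate Principle C on *the witnesses₃*.

{1}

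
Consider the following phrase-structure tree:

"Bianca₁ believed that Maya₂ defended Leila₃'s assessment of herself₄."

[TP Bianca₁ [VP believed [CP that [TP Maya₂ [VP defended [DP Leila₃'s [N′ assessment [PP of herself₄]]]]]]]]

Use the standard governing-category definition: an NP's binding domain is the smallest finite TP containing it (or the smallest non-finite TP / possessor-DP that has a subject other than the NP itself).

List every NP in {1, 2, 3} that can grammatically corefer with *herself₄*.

*herself* is an anaphor, so Principle A applies: it must be bound in its binding domain.
Binding domain of *herself₄*: the possessed DP, whose subject is Leila₃.
*Bianca₁* c-commands the anaphor but is outside its binding domain → cannot satisfy Principle A.
*Maya₂* c-commands the anaphor but is outside its binding domain → cannot satisfy Principle A.
*Leila₃* c-commands the anaphor within its binding domain → licit binder.

{3}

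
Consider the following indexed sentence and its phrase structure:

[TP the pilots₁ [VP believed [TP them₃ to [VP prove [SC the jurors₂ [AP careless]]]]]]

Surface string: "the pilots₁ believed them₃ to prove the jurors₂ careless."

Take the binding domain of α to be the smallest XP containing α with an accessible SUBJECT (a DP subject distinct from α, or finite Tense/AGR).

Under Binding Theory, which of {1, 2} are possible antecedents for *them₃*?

none

*them* is a pronoun, so Principle B applies: it must be free in its binding domain.
Binding domain of *them₃*: the matrix TP, whose subject is the pilots₁.
*the pilots₁* c-commands the pronoun within its binding domain → coindexation would violate Principle B.
*the jurors₂*: the pronoun c-commands this R-expression → coindexation would violate Principle C on *the jurors₂*.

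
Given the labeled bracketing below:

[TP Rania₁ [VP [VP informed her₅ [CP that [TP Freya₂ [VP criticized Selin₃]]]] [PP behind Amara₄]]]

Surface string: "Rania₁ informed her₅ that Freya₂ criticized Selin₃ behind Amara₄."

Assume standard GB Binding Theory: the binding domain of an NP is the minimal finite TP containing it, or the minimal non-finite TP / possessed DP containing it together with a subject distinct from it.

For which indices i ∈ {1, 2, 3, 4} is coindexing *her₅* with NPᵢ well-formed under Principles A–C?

{4}

*her* is a pronoun, so Principle B applies: it must be free in its binding domain.
Binding domain of *her₅*: the matrix TP, whose subject is Rania₁.
*Rania₁* c-commands the pronoun within its binding domain → coindexation would violate Principle B.
*Freya₂*: the pronoun c-commands this R-expression → coindexation would violate Principle C on *Freya₂*.
*Selin₃*: the pronoun c-commands this R-expression → coindexation would violate Principle C on *Selin₃*.
*Amara₄* and the pronoun do not c-command one another → neither Principle B nor Principle C is at stake; coindexation permitted.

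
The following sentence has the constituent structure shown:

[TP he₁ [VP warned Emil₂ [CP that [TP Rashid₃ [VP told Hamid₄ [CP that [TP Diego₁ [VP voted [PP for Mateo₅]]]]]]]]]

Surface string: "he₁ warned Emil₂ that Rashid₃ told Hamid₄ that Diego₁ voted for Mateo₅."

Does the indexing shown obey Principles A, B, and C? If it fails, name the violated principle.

Principle C

The two coindexed NPs are *he₁* and *Diego₁*.
*Diego₁* is an R-expression. Principle C requires it to be free everywhere.
*he₁* c-commands it and carries the same index.
The R-expression is bound → Principle C violation.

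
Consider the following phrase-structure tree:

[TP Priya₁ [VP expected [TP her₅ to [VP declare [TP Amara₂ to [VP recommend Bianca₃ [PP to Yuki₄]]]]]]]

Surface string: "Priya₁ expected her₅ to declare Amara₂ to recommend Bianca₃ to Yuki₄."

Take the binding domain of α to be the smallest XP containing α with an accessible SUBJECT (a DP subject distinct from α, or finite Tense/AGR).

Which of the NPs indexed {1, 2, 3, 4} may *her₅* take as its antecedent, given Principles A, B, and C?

*her* is a pronoun, so Principle B applies: it must be free in its binding domain.
Binding domain of *her₅*: the matrix TP, whose subject is Priya₁.
*Priya₁* c-commands the pronoun within its binding domain → coindexation would violate Principle B.
*Amara₂*: the pronoun c-commands this R-expression → coindexation would violate Principle C on *Amara₂*.
*Bianca₃*: the pronoun c-commands this R-expression → coindexation would violate Principle C on *Bianca₃*.
*Yuki₄*: the pronoun c-commands this R-expression → coindexation would violate Principle C on *Yuki₄*.

none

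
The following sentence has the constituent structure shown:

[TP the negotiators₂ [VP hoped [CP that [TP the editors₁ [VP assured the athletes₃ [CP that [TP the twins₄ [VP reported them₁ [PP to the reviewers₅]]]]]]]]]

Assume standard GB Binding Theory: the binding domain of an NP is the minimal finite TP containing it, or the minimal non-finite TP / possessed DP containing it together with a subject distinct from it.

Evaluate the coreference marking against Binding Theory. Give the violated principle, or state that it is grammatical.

grammatical

The two coindexed NPs are *the editors₁* and *them₁*.
*them₁* is a pronoun; its binding domain is the embedded TP, whose subject is the twins₄. Within that domain it is c-commanded only by *the twins₄*, which carries a different index — the pronoun is free locally, so Principle B holds.
*the editors₁* is an R-expression; *them₁* does not c-command it, and no other NP shares its index, so Principle C is satisfied.
All principles are respected.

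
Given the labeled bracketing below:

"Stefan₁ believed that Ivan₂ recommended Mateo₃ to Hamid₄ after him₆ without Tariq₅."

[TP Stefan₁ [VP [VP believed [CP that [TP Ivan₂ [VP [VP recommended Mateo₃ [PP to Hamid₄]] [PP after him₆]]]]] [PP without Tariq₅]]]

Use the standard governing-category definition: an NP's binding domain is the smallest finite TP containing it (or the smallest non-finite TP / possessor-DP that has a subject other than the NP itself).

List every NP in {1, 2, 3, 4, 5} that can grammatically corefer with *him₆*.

*him* is a pronoun, so Principle B applies: it must be free in its binding domain.
Binding domain of *him₆*: the embedded TP, whose subject is Ivan₂.
*Stefan₁* c-commands the pronoun but from outside its binding domain, and is not c-commanded by it → coindexation permitted.
*Ivan₂* c-commands the pronoun within its binding domain → coindexation would violate Principle B.
*Mateo₃* and the pronoun do not c-command one another → neither Principle B nor Principle C is at stake; coindexation permitted.
*Hamid₄* and the pronoun do not c-command one another → neither Principle B nor Principle C is at stake; coindexation permitted.
*Tariq₅* and the pronoun do not c-command one another → neither Principle B nor Principle C is at stake; coindexation permitted.

{1, 3, 4, 5}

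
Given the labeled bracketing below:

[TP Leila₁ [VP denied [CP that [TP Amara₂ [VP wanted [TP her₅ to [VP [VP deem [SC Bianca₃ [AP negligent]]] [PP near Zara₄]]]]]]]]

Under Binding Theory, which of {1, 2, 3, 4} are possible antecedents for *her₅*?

{1}

*her* is a pronoun, so Principle B applies: it must be free in its binding domain.
Binding domain of *her₅*: the embedded TP, whose subject is Amara₂.
*Leila₁* c-commands the pronoun but from outside its binding domain, and is not c-commanded by it → coindexation permitted.
*Amara₂* c-commands the pronoun within its binding domain → coindexation would violate Principle B.
*Bianca₃*: the pronoun c-commands this R-expression → coindexation would violate Principle C on *Bianca₃*.
*Zara₄*: the pronoun c-commands this R-expression → coindexation would violate Principle C on *Zara₄*.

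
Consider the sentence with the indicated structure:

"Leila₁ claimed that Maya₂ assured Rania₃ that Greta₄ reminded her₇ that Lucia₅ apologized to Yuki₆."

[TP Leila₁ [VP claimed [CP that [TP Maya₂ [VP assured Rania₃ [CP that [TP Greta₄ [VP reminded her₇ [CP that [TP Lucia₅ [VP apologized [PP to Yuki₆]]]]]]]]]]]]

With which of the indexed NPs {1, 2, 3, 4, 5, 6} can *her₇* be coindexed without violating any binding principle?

{1, 2, 3}

*her* is a pronoun, so Principle B applies: it must be free in its binding domain.
Binding domain of *her₇*: the embedded TP, whose subject is Greta₄.
*Leila₁* c-commands the pronoun but from outside its binding domain, and is not c-commanded by it → coindexation permitted.
*Maya₂* c-commands the pronoun but from outside its binding domain, and is not c-commanded by it → coindexation permitted.
*Rania₃* c-commands the pronoun but from outside its binding domain, and is not c-commanded by it → coindexation permitted.
*Greta₄* c-commands the pronoun within its binding domain → coindexation would violate Principle B.
*Lucia₅*: the pronoun c-commands this R-expression → coindexation would violate Principle C on *Lucia₅*.
*Yuki₆*: the pronoun c-commands this R-expression → coindexation would violate Principle C on *Yuki₆*.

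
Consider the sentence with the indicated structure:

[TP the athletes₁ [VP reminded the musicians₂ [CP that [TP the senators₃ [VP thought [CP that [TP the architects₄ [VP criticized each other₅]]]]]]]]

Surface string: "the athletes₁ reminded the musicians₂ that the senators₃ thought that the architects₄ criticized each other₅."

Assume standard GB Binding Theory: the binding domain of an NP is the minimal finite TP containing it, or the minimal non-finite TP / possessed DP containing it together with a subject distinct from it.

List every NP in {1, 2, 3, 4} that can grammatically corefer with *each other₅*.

*each other* is an anaphor, so Principle A applies: it must be bound in its binding domain.
Binding domain of *each other₅*: the embedded TP, whose subject is the architects₄.
*the athletes₁* c-commands the anaphor but is outside its binding domain → cannot satisfy Principle A.
*the musicians₂* c-commands the anaphor but is outside its binding domain → cannot satisfy Principle A.
*the senators₃* c-commands the anaphor but is outside its binding domain → cannot satisfy Principle A.
*the architects₄* c-commands the anaphor within its binding domain → licit binder.

{4}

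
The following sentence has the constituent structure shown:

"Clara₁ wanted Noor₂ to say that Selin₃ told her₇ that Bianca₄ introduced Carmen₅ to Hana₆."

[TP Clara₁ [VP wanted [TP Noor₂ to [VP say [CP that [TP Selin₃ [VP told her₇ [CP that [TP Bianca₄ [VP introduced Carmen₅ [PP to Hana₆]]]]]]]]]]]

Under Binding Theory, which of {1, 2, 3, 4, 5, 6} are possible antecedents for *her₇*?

{1, 2}

*her* is a pronoun, so Principle B applies: it must be free in its binding domain.
Binding domain of *her₇*: the embedded TP, whose subject is Selin₃.
*Clara₁* c-commands the pronoun but from outside its binding domain, and is not c-commanded by it → coindexation permitted.
*Noor₂* c-commands the pronoun but from outside its binding domain, and is not c-commanded by it → coindexation permitted.
*Selin₃* c-commands the pronoun within its binding domain → coindexation would violate Principle B.
*Bianca₄*: the pronoun c-commands this R-expression → coindexation would violate Principle C on *Bianca₄*.
*Carmen₅*: the pronoun c-commands this R-expression → coindexation would violate Principle C on *Carmen₅*.
*Hana₆*: the pronoun c-commands this R-expression → coindexation would violate Principle C on *Hana₆*.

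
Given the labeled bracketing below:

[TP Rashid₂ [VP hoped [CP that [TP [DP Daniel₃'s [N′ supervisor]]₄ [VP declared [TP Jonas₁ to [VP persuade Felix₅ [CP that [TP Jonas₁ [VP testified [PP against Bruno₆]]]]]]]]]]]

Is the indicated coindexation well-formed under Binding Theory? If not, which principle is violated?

The two coindexed NPs are *Jonas₁* (the lower occurrence) and *Jonas₁* (the higher occurrence).
*Jonas₁* (the lower occurrence) is an R-expression. Principle C requires it to be free everywhere.
*Jonas₁* (the higher occurrence) c-commands it and carries the same index.
The R-expression is bound → Principle C violation.

Principle C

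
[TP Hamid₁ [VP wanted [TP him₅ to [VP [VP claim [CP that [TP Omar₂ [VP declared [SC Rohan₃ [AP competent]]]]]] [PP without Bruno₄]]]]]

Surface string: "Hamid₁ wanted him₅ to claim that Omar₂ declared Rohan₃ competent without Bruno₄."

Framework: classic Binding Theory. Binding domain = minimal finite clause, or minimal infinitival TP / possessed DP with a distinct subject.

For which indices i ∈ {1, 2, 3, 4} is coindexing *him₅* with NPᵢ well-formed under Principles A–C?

none

*him* is a pronoun, so Principle B applies: it must be free in its binding domain.
Binding domain of *him₅*: the matrix TP, whose subject is Hamid₁.
*Hamid₁* c-commands the pronoun within its binding domain → coindexation would violate Principle B.
*Omar₂*: the pronoun c-commands this R-expression → coindexation would violate Principle C on *Omar₂*.
*Rohan₃*: the pronoun c-commands this R-expression → coindexation would violate Principle C on *Rohan₃*.
*Bruno₄*: the pronoun c-commands this R-expression → coindexation would violate Principle C on *Bruno₄*.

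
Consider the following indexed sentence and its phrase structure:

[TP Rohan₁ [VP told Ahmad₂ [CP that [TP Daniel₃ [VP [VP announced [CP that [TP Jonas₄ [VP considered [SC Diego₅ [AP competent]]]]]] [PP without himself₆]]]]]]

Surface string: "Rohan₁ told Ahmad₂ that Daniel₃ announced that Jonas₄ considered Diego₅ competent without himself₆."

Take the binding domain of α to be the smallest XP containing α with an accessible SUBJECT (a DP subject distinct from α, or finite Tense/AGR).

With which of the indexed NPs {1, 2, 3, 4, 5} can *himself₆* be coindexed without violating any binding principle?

{3}

*himself* is an anaphor, so Principle A applies: it must be bound in its binding domain.
Binding domain of *himself₆*: the embedded TP, whose subject is Daniel₃.
*Rohan₁* c-commands the anaphor but is outside its binding domain → cannot satisfy Principle A.
*Ahmad₂* c-commands the anaphor but is outside its binding domain → cannot satisfy Principle A.
*Daniel₃* c-commands the anaphor within its binding domain → licit binder.
*Jonas₄* does not c-command the anaphor → cannot bind it.
*Diego₅* does not c-command the anaphor → cannot bind it.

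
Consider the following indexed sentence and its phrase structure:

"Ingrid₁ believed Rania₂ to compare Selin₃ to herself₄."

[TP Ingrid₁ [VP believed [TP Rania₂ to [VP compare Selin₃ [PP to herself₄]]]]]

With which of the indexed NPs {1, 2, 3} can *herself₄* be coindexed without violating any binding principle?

*herself* is an anaphor, so Principle A applies: it must be bound in its binding domain.
Binding domain of *herself₄*: the embedded TP, whose subject is Rania₂.
*Ingrid₁* c-commands the anaphor but is outside its binding domain → cannot satisfy Principle A.
*Rania₂* c-commands the anaphor within its binding domain → licit binder.
*Selin₃* c-commands the anaphor within its binding domain → licit binder.

{2, 3}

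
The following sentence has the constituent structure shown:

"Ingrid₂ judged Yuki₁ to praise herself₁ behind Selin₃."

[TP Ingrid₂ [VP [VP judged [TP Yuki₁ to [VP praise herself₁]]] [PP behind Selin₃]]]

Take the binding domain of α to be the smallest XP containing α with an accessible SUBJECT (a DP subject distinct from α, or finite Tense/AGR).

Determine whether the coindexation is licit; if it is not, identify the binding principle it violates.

grammatical

The two coindexed NPs are *Yuki₁* and *herself₁*.
*herself₁* is an anaphor; its binding domain is the embedded TP, whose subject is Yuki₁. *Yuki₁* c-commands it within that domain and shares its index, so Principle A is satisfied.
*Yuki₁* is an R-expression; *herself₁* does not c-command it, and no other NP shares its index, so Principle C is satisfied.
All principles are respected.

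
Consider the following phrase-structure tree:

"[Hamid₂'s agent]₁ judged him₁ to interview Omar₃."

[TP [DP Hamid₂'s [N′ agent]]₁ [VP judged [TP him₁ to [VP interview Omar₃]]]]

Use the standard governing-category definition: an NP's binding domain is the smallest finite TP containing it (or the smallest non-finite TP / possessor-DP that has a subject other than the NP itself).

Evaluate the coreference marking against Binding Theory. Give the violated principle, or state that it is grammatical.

The two coindexed NPs are *[Hamid₂'s agent]₁* and *him₁*.
*him₁* is a pronoun. Its binding domain is the matrix TP, whose subject is [Hamid₂'s agent]₁.
*[Hamid₂'s agent]₁* c-commands it within that domain and carries the same index.
The pronoun is locally bound → Principle B violation.

Principle B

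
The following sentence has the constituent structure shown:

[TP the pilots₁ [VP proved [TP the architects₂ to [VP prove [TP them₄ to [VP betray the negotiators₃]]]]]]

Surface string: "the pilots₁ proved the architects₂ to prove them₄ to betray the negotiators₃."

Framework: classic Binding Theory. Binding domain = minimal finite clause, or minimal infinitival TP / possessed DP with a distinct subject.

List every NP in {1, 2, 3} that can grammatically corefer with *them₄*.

{1}

*them* is a pronoun, so Principle B applies: it must be free in its binding domain.
Binding domain of *them₄*: the embedded TP, whose subject is the architects₂.
*the pilots₁* c-commands the pronoun but from outside its binding domain, and is not c-commanded by it → coindexation permitted.
*the architects₂* c-commands the pronoun within its binding domain → coindexation would violate Principle B.
*the negotiators₃*: the pronoun c-commands this R-expression → coindexation would violate Principle C on *the negotiators₃*.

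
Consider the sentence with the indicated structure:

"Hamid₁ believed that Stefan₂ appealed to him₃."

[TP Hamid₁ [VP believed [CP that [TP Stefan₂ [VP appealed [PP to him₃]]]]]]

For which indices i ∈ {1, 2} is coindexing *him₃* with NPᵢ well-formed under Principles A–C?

*him* is a pronoun, so Principle B applies: it must be free in its binding domain.
Binding domain of *him₃*: the embedded TP, whose subject is Stefan₂.
*Hamid₁* c-commands the pronoun but from outside its binding domain, and is not c-commanded by it → coindexation permitted.
*Stefan₂* c-commands the pronoun within its binding domain → coindexation would violate Principle B.

{1}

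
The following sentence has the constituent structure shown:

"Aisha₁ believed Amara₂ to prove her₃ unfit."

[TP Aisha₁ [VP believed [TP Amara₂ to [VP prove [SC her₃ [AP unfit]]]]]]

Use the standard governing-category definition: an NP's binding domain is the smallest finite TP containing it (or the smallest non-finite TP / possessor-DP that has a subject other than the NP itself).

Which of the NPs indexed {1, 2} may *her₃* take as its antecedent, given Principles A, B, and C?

*her* is a pronoun, so Principle B applies: it must be free in its binding domain.
Binding domain of *her₃*: the embedded TP, whose subject is Amara₂.
*Aisha₁* c-commands the pronoun but from outside its binding domain, and is not c-commanded by it → coindexation permitted.
*Amara₂* c-commands the pronoun within its binding domain → coindexation would violate Principle B.

{1}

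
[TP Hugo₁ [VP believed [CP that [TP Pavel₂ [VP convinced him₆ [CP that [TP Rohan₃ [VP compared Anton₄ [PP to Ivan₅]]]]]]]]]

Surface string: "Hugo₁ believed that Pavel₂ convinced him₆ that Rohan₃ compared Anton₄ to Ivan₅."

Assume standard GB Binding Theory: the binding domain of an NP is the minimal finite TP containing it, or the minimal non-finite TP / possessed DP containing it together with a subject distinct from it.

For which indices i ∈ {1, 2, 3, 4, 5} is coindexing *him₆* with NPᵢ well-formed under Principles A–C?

{1}

*him* is a pronoun, so Principle B applies: it must be free in its binding domain.
Binding domain of *him₆*: the embedded TP, whose subject is Pavel₂.
*Hugo₁* c-commands the pronoun but from outside its binding domain, and is not c-commanded by it → coindexation permitted.
*Pavel₂* c-commands the pronoun within its binding domain → coindexation would violate Principle B.
*Rohan₃*: the pronoun c-commands this R-expression → coindexation would violate Principle C on *Rohan₃*.
*Anton₄*: the pronoun c-commands this R-expression → coindexation would violate Principle C on *Anton₄*.
*Ivan₅*: the pronoun c-commands this R-expression → coindexation would violate Principle C on *Ivan₅*.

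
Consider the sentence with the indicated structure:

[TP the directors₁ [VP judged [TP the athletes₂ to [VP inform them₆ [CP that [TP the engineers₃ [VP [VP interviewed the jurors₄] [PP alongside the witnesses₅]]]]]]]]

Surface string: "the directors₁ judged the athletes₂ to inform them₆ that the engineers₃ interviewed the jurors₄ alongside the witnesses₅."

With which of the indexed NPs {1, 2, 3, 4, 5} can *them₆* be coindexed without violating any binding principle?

{1}

*them* is a pronoun, so Principle B applies: it must be free in its binding domain.
Binding domain of *them₆*: the embedded TP, whose subject is the athletes₂.
*the directors₁* c-commands the pronoun but from outside its binding domain, and is not c-commanded by it → coindexation permitted.
*the athletes₂* c-commands the pronoun within its binding domain → coindexation would violate Principle B.
*the engineers₃*: the pronoun c-commands this R-expression → coindexation would violate Principle C on *the engineers₃*.
*the jurors₄*: the pronoun c-commands this R-expression → coindexation would violate Principle C on *the jurors₄*.
*the witnesses₅*: the pronoun c-commands this R-expression → coindexation would violate Principle C on *the witnesses₅*.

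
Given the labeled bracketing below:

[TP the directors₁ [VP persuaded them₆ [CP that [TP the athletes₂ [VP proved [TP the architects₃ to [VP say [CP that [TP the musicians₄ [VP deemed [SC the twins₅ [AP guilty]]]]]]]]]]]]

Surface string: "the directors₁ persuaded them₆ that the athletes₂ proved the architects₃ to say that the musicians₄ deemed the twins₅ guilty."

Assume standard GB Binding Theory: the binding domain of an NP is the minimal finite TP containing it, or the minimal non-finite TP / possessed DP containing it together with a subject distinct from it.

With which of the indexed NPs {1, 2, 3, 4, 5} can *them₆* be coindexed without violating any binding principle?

none

*them* is a pronoun, so Principle B applies: it must be free in its binding domain.
Binding domain of *them₆*: the matrix TP, whose subject is the directors₁.
*the directors₁* c-commands the pronoun within its binding domain → coindexation would violate Principle B.
*the athletes₂*: the pronoun c-commands this R-expression → coindexation would violate Principle C on *the athletes₂*.
*the architects₃*: the pronoun c-commands this R-expression → coindexation would violate Principle C on *the architects₃*.
*the musicians₄*: the pronoun c-commands this R-expression → coindexation would violate Principle C on *the musicians₄*.
*the twins₅*: the pronoun c-commands this R-expression → coindexation would violate Principle C on *the twins₅*.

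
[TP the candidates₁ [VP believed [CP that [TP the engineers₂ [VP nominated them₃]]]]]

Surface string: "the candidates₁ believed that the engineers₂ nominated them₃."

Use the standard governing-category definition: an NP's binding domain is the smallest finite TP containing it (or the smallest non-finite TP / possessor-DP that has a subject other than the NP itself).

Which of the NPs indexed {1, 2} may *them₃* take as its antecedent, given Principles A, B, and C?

*them* is a pronoun, so Principle B applies: it must be free in its binding domain.
Binding domain of *them₃*: the embedded TP, whose subject is the engineers₂.
*the candidates₁* c-commands the pronoun but from outside its binding domain, and is not c-commanded by it → coindexation permitted.
*the engineers₂* c-commands the pronoun within its binding domain → coindexation would violate Principle B.

{1}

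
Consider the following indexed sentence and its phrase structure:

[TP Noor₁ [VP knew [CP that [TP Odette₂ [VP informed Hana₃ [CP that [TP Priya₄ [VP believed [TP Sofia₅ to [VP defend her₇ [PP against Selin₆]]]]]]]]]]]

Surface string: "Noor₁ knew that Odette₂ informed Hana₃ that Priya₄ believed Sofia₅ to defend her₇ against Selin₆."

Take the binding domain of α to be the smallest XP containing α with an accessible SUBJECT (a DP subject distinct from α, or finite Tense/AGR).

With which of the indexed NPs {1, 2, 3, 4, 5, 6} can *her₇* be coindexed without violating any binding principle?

*her* is a pronoun, so Principle B applies: it must be free in its binding domain.
Binding domain of *her₇*: the embedded TP, whose subject is Sofia₅.
*Noor₁* c-commands the pronoun but from outside its binding domain, and is not c-commanded by it → coindexation permitted.
*Odette₂* c-commands the pronoun but from outside its binding domain, and is not c-commanded by it → coindexation permitted.
*Hana₃* c-commands the pronoun but from outside its binding domain, and is not c-commanded by it → coindexation permitted.
*Priya₄* c-commands the pronoun but from outside its binding domain, and is not c-commanded by it → coindexation permitted.
*Sofia₅* c-commands the pronoun within its binding domain → coindexation would violate Principle B.
*Selin₆*: the pronoun c-commands this R-expression → coindexation would violate Principle C on *Selin₆*.

{1, 2, 3, 4}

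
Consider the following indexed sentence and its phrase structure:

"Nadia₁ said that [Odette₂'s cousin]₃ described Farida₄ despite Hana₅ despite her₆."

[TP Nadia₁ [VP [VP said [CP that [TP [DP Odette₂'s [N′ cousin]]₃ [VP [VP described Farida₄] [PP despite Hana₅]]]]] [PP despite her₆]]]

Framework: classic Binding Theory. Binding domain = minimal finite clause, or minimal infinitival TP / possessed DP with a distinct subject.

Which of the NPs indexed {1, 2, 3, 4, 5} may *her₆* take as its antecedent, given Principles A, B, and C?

*her* is a pronoun, so Principle B applies: it must be free in its binding domain.
Binding domain of *her₆*: the matrix TP, whose subject is Nadia₁.
*Nadia₁* c-commands the pronoun within its binding domain → coindexation would violate Principle B.
*Odette₂* and the pronoun do not c-command one another → neither Principle B nor Principle C is at stake; coindexation permitted.
*[Odette₂'s cousin]₃* and the pronoun do not c-command one another → neither Principle B nor Principle C is at stake; coindexation permitted.
*Farida₄* and the pronoun do not c-command one another → neither Principle B nor Principle C is at stake; coindexation permitted.
*Hana₅* and the pronoun do not c-command one another → neither Principle B nor Principle C is at stake; coindexation permitted.

{2, 3, 4, 5}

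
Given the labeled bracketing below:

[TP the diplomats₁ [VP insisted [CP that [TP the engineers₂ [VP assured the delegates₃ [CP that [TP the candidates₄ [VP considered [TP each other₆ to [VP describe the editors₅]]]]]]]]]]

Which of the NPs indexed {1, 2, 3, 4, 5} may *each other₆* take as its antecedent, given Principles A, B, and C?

*each other* is an anaphor, so Principle A applies: it must be bound in its binding domain.
Binding domain of *each other₆*: the embedded TP, whose subject is the candidates₄.
*the diplomats₁* c-commands the anaphor but is outside its binding domain → cannot satisfy Principle A.
*the engineers₂* c-commands the anaphor but is outside its binding domain → cannot satisfy Principle A.
*the delegates₃* c-commands the anaphor but is outside its binding domain → cannot satisfy Principle A.
*the candidates₄* c-commands the anaphor within its binding domain → licit binder.
*the editors₅* does not c-command the anaphor → cannot bind it.

{4}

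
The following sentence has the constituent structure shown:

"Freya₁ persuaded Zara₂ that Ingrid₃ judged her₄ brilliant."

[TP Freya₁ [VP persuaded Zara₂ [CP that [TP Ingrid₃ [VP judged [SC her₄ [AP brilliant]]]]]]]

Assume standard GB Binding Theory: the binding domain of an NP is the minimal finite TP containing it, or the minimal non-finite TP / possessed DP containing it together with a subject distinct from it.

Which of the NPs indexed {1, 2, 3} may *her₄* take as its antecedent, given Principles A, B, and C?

{1, 2}

*her* is a pronoun, so Principle B applies: it must be free in its binding domain.
Binding domain of *her₄*: the embedded TP, whose subject is Ingrid₃.
*Freya₁* c-commands the pronoun but from outside its binding domain, and is not c-commanded by it → coindexation permitted.
*Zara₂* c-commands the pronoun but from outside its binding domain, and is not c-commanded by it → coindexation permitted.
*Ingrid₃* c-commands the pronoun within its binding domain → coindexation would violate Principle B.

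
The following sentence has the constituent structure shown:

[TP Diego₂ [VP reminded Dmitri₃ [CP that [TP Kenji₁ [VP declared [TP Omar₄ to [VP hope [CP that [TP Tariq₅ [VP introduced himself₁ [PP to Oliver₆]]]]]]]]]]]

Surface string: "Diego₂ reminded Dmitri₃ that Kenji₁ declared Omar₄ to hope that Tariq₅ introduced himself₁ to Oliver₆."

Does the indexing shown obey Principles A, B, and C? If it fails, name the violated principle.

The two coindexed NPs are *Kenji₁* and *himself₁*.
*himself₁* is an anaphor. Principle A requires it to be bound within its binding domain — the embedded TP, whose subject is Tariq₅.
Within that domain it is c-commanded by *Tariq₅*, which does not share its index.
*Kenji₁* does c-command the anaphor, but from outside its binding domain.
The anaphor is unbound in its domain → Principle A violation.

Principle A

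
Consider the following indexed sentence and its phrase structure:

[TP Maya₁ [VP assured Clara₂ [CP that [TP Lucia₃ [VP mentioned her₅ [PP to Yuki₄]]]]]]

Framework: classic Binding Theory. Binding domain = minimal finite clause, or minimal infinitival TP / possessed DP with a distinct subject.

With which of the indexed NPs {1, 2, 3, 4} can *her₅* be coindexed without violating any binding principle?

*her* is a pronoun, so Principle B applies: it must be free in its binding domain.
Binding domain of *her₅*: the embedded TP, whose subject is Lucia₃.
*Maya₁* c-commands the pronoun but from outside its binding domain, and is not c-commanded by it → coindexation permitted.
*Clara₂* c-commands the pronoun but from outside its binding domain, and is not c-commanded by it → coindexation permitted.
*Lucia₃* c-commands the pronoun within its binding domain → coindexation would violate Principle B.
*Yuki₄*: the pronoun c-commands this R-expression → coindexation would violate Principle C on *Yuki₄*.

{1, 2}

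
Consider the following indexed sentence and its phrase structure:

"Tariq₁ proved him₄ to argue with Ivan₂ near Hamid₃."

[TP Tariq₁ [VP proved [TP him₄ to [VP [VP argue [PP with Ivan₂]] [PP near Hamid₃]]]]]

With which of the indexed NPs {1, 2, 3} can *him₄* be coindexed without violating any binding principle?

none

*him* is a pronoun, so Principle B applies: it must be free in its binding domain.
Binding domain of *him₄*: the matrix TP, whose subject is Tariq₁.
*Tariq₁* c-commands the pronoun within its binding domain → coindexation would violate Principle B.
*Ivan₂*: the pronoun c-commands this R-expression → coindexation would violate Principle C on *Ivan₂*.
*Hamid₃*: the pronoun c-commands this R-expression → coindexation would violate Principle C on *Hamid₃*.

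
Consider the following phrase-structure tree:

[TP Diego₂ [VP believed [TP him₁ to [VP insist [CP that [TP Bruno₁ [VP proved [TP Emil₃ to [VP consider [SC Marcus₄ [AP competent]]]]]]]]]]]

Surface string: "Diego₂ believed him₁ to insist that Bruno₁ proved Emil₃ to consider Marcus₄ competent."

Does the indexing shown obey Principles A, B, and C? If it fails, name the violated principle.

Principle C

The two coindexed NPs are *him₁* and *Bruno₁*.
*Bruno₁* is an R-expression. Principle C requires it to be free everywhere.
*him₁* c-commands it and carries the same index.
The R-expression is bound → Principle C violation.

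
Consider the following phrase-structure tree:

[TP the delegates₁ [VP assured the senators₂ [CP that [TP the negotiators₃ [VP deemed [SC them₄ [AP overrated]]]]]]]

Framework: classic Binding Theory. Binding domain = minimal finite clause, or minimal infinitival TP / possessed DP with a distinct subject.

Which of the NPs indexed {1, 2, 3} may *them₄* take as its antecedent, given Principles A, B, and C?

*them* is a pronoun, so Principle B applies: it must be free in its binding domain.
Binding domain of *them₄*: the embedded TP, whose subject is the negotiators₃.
*the delegates₁* c-commands the pronoun but from outside its binding domain, and is not c-commanded by it → coindexation permitted.
*the senators₂* c-commands the pronoun but from outside its binding domain, and is not c-commanded by it → coindexation permitted.
*the negotiators₃* c-commands the pronoun within its binding domain → coindexation would violate Principle B.

{1, 2}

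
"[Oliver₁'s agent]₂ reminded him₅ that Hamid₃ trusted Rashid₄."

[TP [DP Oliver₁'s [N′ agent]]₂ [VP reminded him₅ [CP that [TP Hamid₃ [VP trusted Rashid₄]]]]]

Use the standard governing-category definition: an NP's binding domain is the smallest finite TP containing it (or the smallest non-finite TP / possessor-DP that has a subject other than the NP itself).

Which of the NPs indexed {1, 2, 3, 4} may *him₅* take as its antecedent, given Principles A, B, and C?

{1}

*him* is a pronoun, so Principle B applies: it must be free in its binding domain.
Binding domain of *him₅*: the matrix TP, whose subject is [Oliver₁'s agent]₂.
*Oliver₁* and the pronoun do not c-command one another → neither Principle B nor Principle C is at stake; coindexation permitted.
*[Oliver₁'s agent]₂* c-commands the pronoun within its binding domain → coindexation would violate Principle B.
*Hamid₃*: the pronoun c-commands this R-expression → coindexation would violate Principle C on *Hamid₃*.
*Rashid₄*: the pronoun c-commands this R-expression → coindexation would violate Principle C on *Rashid₄*.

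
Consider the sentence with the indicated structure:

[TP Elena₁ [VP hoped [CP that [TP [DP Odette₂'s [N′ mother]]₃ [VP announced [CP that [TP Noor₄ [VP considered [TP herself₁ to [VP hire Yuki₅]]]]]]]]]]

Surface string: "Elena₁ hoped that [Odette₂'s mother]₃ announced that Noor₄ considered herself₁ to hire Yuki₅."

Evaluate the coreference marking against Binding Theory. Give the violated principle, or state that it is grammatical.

The two coindexed NPs are *Elena₁* and *herself₁*.
*herself₁* is an anaphor. Principle A requires it to be bound within its binding domain — the embedded TP, whose subject is Noor₄.
Within that domain it is c-commanded by *Noor₄*, which does not share its index.
*Elena₁* does c-command the anaphor, but from outside its binding domain.
The anaphor is unbound in its domain → Principle A violation.

Principle A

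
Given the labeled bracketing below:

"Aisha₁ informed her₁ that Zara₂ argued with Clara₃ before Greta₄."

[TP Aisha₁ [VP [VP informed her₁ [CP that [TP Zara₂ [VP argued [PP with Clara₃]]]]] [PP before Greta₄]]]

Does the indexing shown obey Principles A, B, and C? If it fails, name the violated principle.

Principle B

The two coindexed NPs are *Aisha₁* and *her₁*.
*her₁* is a pronoun. Its binding domain is the matrix TP, whose subject is Aisha₁.
*Aisha₁* c-commands it within that domain and carries the same index.
The pronoun is locally bound → Principle B violation.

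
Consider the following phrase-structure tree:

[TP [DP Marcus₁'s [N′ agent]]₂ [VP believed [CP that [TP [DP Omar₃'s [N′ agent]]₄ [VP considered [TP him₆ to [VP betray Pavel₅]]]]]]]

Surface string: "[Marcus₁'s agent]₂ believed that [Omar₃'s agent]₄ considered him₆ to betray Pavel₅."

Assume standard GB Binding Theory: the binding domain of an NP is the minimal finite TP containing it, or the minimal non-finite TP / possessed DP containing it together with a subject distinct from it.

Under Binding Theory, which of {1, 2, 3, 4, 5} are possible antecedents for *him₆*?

*him* is a pronoun, so Principle B applies: it must be free in its binding domain.
Binding domain of *him₆*: the embedded TP, whose subject is [Omar₃'s agent]₄.
*Marcus₁* and the pronoun do not c-command one another → neither Principle B nor Principle C is at stake; coindexation permitted.
*[Marcus₁'s agent]₂* c-commands the pronoun but from outside its binding domain, and is not c-commanded by it → coindexation permitted.
*Omar₃* and the pronoun do not c-command one another → neither Principle B nor Principle C is at stake; coindexation permitted.
*[Omar₃'s agent]₄* c-commands the pronoun within its binding domain → coindexation would violate Principle B.
*Pavel₅*: the pronoun c-commands this R-expression → coindexation would violate Principle C on *Pavel₅*.

{1, 2, 3}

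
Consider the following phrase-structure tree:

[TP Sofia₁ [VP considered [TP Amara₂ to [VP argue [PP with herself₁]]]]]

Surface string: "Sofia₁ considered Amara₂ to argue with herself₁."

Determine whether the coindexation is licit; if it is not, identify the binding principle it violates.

Principle A

The two coindexed NPs are *Sofia₁* and *herself₁*.
*herself₁* is an anaphor. Principle A requires it to be bound within its binding domain — the embedded TP, whose subject is Amara₂.
Within that domain it is c-commanded by *Amara₂*, which does not share its index.
*Sofia₁* does c-command the anaphor, but from outside its binding domain.
The anaphor is unbound in its domain → Principle A violation.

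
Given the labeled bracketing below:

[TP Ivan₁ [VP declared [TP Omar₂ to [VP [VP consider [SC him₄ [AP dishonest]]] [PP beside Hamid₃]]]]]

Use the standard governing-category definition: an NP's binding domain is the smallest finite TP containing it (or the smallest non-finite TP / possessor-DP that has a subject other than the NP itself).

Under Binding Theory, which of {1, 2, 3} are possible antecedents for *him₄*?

{1, 3}

*him* is a pronoun, so Principle B applies: it must be free in its binding domain.
Binding domain of *him₄*: the embedded TP, whose subject is Omar₂.
*Ivan₁* c-commands the pronoun but from outside its binding domain, and is not c-commanded by it → coindexation permitted.
*Omar₂* c-commands the pronoun within its binding domain → coindexation would violate Principle B.
*Hamid₃* and the pronoun do not c-command one another → neither Principle B nor Principle C is at stake; coindexation permitted.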